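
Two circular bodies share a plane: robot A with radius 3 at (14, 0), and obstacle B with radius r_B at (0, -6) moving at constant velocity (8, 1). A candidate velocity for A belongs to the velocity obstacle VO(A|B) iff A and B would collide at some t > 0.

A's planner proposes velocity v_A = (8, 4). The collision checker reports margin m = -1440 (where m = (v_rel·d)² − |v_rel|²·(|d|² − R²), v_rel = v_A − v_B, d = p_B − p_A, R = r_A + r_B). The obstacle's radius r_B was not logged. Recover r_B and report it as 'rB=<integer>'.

m = -1440
d = (-14, -6);  v_rel = (0, 3),  |v_rel|² = 9
v_rel×d = (0)·(-6) − (3)·(-14) = 42
since m = R²·9 − 42²:  R² = (1764 + -1440) / 9 = 36
R = √36 = 6  ⇒  r_B = 6 − 3 = 3

rB=3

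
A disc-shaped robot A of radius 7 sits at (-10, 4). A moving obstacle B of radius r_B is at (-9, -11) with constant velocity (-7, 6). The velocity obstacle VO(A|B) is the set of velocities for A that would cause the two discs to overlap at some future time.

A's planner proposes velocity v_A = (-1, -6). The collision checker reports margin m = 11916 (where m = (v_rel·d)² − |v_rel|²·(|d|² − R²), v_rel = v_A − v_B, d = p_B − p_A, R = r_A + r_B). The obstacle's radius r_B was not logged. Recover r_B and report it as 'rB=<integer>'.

m = 11916
d = (1, -15);  v_rel = (6, -12),  |v_rel|² = 180
v_rel×d = (6)·(-15) − (-12)·(1) = -78
since m = R²·180 − (-78)²:  R² = (6084 + 11916) / 180 = 100
R = √100 = 10  ⇒  r_B = 10 − 7 = 3

rB=3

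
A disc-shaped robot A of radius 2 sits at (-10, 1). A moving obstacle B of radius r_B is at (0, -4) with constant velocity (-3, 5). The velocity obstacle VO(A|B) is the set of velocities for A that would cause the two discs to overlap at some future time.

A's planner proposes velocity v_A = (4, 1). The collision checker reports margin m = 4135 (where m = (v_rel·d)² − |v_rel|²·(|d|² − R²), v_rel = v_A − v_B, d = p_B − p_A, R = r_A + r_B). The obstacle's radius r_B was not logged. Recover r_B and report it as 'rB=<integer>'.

m = 4135
d = (10, -5);  v_rel = (7, -4),  |v_rel|² = 65
v_rel×d = (7)·(-5) − (-4)·(10) = 5
since m = R²·65 − 5²:  R² = (25 + 4135) / 65 = 64
R = √64 = 8  ⇒  r_B = 8 − 2 = 6

rB=6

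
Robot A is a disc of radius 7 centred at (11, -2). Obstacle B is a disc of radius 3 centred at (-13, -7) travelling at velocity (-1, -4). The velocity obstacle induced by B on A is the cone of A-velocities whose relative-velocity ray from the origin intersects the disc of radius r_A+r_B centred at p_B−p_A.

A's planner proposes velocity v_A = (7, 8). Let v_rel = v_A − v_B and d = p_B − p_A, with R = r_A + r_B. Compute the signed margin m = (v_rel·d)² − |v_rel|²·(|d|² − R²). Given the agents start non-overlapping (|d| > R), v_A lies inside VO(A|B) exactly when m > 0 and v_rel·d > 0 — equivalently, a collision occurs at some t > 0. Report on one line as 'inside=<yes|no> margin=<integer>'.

d = (-24, -5),  |d|² = 601;  R = 7+3 = 10,  c = 601−10² = 501
v_rel = (8, 12),  |v_rel|² = 208;  v_rel·d = (8)·(-24) + (12)·(-5) = -252
208·t² + 504·t + 501 = 0  ⇒  m = (-252)² − 208·501 = -40704
m = -40704 < 0,  v_rel·d = -252 < 0  ⇒  outside

inside=no margin=-40704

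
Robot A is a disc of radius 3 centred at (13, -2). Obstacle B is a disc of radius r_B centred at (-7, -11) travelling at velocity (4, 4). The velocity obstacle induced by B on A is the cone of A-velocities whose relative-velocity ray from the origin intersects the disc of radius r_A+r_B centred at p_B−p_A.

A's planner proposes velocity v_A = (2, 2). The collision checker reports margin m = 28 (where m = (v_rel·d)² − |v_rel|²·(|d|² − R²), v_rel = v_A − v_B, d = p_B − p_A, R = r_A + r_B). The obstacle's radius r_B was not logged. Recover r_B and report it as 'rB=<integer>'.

m = 28
d = (-20, -9);  v_rel = (-2, -2),  |v_rel|² = 8
v_rel×d = (-2)·(-9) − (-2)·(-20) = -22
since m = R²·8 − (-22)²:  R² = (484 + 28) / 8 = 64
R = √64 = 8  ⇒  r_B = 8 − 3 = 5

rB=5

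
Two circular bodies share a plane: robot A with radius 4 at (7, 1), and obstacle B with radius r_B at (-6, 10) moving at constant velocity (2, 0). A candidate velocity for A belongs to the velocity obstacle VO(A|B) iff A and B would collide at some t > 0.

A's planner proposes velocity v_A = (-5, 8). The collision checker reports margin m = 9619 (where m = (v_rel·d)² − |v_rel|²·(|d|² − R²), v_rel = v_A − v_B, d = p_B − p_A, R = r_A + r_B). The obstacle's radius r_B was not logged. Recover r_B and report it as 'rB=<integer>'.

m = 9619
d = (-13, 9);  v_rel = (-7, 8),  |v_rel|² = 113
v_rel×d = (-7)·(9) − (8)·(-13) = 41
since m = R²·113 − 41²:  R² = (1681 + 9619) / 113 = 100
R = √100 = 10  ⇒  r_B = 10 − 4 = 6

rB=6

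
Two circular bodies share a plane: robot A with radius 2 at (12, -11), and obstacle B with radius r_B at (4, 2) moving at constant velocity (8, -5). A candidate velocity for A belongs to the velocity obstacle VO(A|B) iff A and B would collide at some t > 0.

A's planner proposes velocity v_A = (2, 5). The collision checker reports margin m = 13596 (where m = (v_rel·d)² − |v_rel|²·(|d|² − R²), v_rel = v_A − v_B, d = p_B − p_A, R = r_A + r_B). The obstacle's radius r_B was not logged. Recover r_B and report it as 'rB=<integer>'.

m = 13596
d = (-8, 13);  v_rel = (-6, 10),  |v_rel|² = 136
v_rel×d = (-6)·(13) − (10)·(-8) = 2
since m = R²·136 − 2²:  R² = (4 + 13596) / 136 = 100
R = √100 = 10  ⇒  r_B = 10 − 2 = 8

rB=8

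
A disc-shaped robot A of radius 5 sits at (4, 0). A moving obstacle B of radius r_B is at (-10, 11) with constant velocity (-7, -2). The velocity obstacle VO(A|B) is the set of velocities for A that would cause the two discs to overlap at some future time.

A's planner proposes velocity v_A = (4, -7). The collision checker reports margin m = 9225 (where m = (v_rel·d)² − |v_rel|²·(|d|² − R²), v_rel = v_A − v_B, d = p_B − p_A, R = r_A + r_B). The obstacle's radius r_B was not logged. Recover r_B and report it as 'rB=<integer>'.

m = 9225
d = (-14, 11);  v_rel = (11, -5),  |v_rel|² = 146
v_rel×d = (11)·(11) − (-5)·(-14) = 51
since m = R²·146 − 51²:  R² = (2601 + 9225) / 146 = 81
R = √81 = 9  ⇒  r_B = 9 − 5 = 4

rB=4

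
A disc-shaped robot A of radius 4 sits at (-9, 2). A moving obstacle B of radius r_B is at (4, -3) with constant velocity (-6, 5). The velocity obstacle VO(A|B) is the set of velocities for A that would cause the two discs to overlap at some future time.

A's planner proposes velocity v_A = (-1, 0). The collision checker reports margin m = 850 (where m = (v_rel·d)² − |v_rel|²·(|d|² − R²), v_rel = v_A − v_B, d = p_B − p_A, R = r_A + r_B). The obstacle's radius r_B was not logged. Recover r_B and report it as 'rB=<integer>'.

m = 850
d = (13, -5);  v_rel = (5, -5),  |v_rel|² = 50
v_rel×d = (5)·(-5) − (-5)·(13) = 40
since m = R²·50 − 40²:  R² = (1600 + 850) / 50 = 49
R = √49 = 7  ⇒  r_B = 7 − 4 = 3

rB=3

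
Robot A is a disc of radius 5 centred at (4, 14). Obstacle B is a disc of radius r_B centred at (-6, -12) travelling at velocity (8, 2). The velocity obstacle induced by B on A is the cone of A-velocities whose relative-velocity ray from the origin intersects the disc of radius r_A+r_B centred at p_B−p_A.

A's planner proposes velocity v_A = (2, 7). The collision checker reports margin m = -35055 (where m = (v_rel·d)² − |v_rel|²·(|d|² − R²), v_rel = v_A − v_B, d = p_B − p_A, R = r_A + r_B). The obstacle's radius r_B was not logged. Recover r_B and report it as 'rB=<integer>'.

m = -35055
d = (-10, -26);  v_rel = (-6, 5),  |v_rel|² = 61
v_rel×d = (-6)·(-26) − (5)·(-10) = 206
since m = R²·61 − 206²:  R² = (42436 + -35055) / 61 = 121
R = √121 = 11  ⇒  r_B = 11 − 5 = 6

rB=6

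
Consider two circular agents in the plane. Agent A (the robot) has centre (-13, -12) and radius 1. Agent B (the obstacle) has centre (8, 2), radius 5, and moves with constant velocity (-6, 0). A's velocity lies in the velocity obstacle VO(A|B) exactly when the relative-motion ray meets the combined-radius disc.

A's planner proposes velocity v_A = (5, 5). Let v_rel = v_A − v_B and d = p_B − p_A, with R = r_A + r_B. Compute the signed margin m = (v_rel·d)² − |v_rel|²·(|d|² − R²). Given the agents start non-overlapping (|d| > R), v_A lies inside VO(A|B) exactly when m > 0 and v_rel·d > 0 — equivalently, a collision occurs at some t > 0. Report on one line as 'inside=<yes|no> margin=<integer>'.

d = (21, 14),  |d|² = 637;  R = 1+5 = 6,  c = 637−6² = 601
v_rel = (11, 5),  |v_rel|² = 146;  v_rel·d = (11)·(21) + (5)·(14) = 301
146·t² − 602·t + 601 = 0  ⇒  m = 301² − 146·601 = 2855
m = 2855 > 0,  v_rel·d = 301 > 0  ⇒  inside

inside=yes margin=2855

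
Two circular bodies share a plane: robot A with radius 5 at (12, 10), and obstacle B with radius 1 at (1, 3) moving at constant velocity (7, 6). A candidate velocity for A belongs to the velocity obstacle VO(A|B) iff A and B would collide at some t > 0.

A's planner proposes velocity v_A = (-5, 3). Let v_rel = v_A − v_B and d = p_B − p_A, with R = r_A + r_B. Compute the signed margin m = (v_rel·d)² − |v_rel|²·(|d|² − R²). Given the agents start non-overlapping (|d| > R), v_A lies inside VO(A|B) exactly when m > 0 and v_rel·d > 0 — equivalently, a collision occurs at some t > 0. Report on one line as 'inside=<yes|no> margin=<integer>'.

d = (-11, -7),  |d|² = 170;  R = 5+1 = 6,  c = 170−6² = 134
v_rel = (-12, -3),  |v_rel|² = 153;  v_rel·d = (-12)·(-11) + (-3)·(-7) = 153
153·t² − 306·t + 134 = 0  ⇒  m = 153² − 153·134 = 2907
m = 2907 > 0,  v_rel·d = 153 > 0  ⇒  inside

inside=yes margin=2907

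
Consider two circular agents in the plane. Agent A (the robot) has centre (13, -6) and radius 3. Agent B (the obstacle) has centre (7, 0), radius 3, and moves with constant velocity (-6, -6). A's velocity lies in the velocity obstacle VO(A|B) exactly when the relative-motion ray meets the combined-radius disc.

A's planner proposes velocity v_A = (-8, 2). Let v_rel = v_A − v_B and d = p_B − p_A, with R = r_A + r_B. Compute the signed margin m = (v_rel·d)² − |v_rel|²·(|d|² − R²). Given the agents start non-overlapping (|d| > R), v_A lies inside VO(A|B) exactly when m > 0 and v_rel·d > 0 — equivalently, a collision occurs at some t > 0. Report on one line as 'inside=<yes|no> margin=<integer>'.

d = (-6, 6),  |d|² = 72;  R = 3+3 = 6,  c = 72−6² = 36
v_rel = (-2, 8),  |v_rel|² = 68;  v_rel·d = (-2)·(-6) + (8)·(6) = 60
68·t² − 120·t + 36 = 0  ⇒  m = 60² − 68·36 = 1152
m = 1152 > 0,  v_rel·d = 60 > 0  ⇒  inside

inside=yes margin=1152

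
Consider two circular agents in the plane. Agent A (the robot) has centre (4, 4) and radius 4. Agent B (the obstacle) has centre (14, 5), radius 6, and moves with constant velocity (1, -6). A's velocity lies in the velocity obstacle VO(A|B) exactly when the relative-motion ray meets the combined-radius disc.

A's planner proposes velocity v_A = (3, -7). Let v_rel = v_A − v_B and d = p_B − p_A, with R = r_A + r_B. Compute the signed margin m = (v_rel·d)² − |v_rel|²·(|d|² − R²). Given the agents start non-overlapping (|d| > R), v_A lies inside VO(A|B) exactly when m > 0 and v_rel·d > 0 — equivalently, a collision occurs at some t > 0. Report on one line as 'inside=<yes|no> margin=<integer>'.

d = (10, 1),  |d|² = 101;  R = 4+6 = 10,  c = 101−10² = 1
v_rel = (2, -1),  |v_rel|² = 5;  v_rel·d = (2)·(10) + (-1)·(1) = 19
5·t² − 38·t + 1 = 0  ⇒  m = 19² − 5·1 = 356
m = 356 > 0,  v_rel·d = 19 > 0  ⇒  inside

inside=yes margin=356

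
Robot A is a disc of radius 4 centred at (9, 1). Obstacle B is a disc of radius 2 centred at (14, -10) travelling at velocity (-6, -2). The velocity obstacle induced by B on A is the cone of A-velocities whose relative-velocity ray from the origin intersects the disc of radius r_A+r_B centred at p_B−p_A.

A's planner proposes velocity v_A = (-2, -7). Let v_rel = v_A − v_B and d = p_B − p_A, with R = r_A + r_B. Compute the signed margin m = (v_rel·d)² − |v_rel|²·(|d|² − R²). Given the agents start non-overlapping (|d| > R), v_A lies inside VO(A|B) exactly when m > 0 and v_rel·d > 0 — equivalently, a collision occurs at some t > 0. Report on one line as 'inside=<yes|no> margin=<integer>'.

d = (5, -11),  |d|² = 146;  R = 4+2 = 6,  c = 146−6² = 110
v_rel = (4, -5),  |v_rel|² = 41;  v_rel·d = (4)·(5) + (-5)·(-11) = 75
41·t² − 150·t + 110 = 0  ⇒  m = 75² − 41·110 = 1115
m = 1115 > 0,  v_rel·d = 75 > 0  ⇒  inside

inside=yes margin=1115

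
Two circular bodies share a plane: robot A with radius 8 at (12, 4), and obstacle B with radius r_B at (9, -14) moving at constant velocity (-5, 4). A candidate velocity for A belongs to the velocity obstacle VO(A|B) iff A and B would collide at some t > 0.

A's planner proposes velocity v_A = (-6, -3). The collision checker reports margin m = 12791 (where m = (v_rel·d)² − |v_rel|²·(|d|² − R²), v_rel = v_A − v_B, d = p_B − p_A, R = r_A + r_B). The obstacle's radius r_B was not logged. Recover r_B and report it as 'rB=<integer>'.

m = 12791
d = (-3, -18);  v_rel = (-1, -7),  |v_rel|² = 50
v_rel×d = (-1)·(-18) − (-7)·(-3) = -3
since m = R²·50 − (-3)²:  R² = (9 + 12791) / 50 = 256
R = √256 = 16  ⇒  r_B = 16 − 8 = 8

rB=8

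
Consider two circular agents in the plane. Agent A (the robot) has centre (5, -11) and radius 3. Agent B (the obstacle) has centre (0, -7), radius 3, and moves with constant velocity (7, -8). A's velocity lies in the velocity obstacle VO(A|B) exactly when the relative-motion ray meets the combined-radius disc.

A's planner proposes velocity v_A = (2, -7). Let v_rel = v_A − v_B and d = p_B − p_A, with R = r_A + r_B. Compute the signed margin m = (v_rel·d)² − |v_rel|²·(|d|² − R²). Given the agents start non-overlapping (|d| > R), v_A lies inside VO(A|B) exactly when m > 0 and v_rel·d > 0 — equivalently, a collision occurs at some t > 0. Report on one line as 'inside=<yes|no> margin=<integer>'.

d = (-5, 4),  |d|² = 41;  R = 3+3 = 6,  c = 41−6² = 5
v_rel = (-5, 1),  |v_rel|² = 26;  v_rel·d = (-5)·(-5) + (1)·(4) = 29
26·t² − 58·t + 5 = 0  ⇒  m = 29² − 26·5 = 711
m = 711 > 0,  v_rel·d = 29 > 0  ⇒  inside

inside=yes margin=711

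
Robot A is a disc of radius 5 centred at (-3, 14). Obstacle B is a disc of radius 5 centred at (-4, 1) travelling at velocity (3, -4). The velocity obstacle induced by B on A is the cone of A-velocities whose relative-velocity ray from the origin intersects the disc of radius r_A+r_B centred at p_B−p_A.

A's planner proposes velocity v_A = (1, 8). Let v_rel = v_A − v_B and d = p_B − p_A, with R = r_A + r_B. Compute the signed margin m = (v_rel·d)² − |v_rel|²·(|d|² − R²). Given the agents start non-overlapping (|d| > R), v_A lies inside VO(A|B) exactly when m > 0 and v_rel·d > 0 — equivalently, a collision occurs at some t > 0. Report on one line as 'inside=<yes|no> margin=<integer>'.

d = (-1, -13),  |d|² = 170;  R = 5+5 = 10,  c = 170−10² = 70
v_rel = (-2, 12),  |v_rel|² = 148;  v_rel·d = (-2)·(-1) + (12)·(-13) = -154
148·t² + 308·t + 70 = 0  ⇒  m = (-154)² − 148·70 = 13356
m = 13356 > 0,  v_rel·d = -154 < 0  ⇒  outside

inside=no margin=13356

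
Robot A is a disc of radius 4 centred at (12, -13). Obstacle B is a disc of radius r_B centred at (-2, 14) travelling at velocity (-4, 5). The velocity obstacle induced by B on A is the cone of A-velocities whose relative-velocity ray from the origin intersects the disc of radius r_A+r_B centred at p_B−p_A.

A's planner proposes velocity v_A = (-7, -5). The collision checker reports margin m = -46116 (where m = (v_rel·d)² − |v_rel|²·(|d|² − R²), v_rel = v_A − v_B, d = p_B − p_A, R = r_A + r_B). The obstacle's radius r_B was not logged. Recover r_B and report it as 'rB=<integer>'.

m = -46116
d = (-14, 27);  v_rel = (-3, -10),  |v_rel|² = 109
v_rel×d = (-3)·(27) − (-10)·(-14) = -221
since m = R²·109 − (-221)²:  R² = (48841 + -46116) / 109 = 25
R = √25 = 5  ⇒  r_B = 5 − 4 = 1

rB=1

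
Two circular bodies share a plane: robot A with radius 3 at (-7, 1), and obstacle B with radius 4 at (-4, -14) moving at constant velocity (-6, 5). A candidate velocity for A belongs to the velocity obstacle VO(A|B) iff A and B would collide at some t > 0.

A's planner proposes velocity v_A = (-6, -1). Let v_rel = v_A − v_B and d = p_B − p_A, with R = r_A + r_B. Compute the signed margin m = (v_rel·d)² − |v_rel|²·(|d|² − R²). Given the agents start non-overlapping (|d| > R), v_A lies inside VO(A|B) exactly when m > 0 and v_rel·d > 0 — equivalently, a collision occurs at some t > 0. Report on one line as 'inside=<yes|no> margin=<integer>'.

d = (3, -15),  |d|² = 234;  R = 3+4 = 7,  c = 234−7² = 185
v_rel = (0, -6),  |v_rel|² = 36;  v_rel·d = (0)·(3) + (-6)·(-15) = 90
36·t² − 180·t + 185 = 0  ⇒  m = 90² − 36·185 = 1440
m = 1440 > 0,  v_rel·d = 90 > 0  ⇒  inside

inside=yes margin=1440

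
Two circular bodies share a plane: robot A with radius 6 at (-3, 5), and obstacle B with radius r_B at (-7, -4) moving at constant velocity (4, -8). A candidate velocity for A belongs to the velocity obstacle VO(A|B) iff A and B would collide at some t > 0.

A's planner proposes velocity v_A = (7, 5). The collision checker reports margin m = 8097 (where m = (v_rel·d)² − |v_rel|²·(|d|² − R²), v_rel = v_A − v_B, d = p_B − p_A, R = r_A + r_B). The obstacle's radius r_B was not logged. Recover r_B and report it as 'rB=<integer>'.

m = 8097
d = (-4, -9);  v_rel = (3, 13),  |v_rel|² = 178
v_rel×d = (3)·(-9) − (13)·(-4) = 25
since m = R²·178 − 25²:  R² = (625 + 8097) / 178 = 49
R = √49 = 7  ⇒  r_B = 7 − 6 = 1

rB=1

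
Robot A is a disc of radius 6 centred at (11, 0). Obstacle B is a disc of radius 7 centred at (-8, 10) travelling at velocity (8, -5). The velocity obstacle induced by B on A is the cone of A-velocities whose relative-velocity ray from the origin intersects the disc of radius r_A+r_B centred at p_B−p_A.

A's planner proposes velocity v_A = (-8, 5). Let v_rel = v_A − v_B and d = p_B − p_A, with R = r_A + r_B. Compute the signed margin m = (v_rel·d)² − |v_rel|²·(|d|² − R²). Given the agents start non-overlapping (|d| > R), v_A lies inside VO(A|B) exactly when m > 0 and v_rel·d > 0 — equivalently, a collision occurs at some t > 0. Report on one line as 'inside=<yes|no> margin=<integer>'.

d = (-19, 10),  |d|² = 461;  R = 6+7 = 13,  c = 461−13² = 292
v_rel = (-16, 10),  |v_rel|² = 356;  v_rel·d = (-16)·(-19) + (10)·(10) = 404
356·t² − 808·t + 292 = 0  ⇒  m = 404² − 356·292 = 59264
m = 59264 > 0,  v_rel·d = 404 > 0  ⇒  inside

inside=yes margin=59264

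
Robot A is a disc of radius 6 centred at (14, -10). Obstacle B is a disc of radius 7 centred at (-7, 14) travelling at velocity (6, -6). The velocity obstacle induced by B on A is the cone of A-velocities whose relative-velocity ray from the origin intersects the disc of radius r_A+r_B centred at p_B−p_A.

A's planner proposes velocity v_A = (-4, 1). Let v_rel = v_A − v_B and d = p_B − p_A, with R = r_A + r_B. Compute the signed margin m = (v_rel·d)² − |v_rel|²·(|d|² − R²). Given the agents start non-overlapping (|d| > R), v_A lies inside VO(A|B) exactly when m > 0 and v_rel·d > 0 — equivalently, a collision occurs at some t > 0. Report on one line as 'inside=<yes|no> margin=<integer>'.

d = (-21, 24),  |d|² = 1017;  R = 6+7 = 13,  c = 1017−13² = 848
v_rel = (-10, 7),  |v_rel|² = 149;  v_rel·d = (-10)·(-21) + (7)·(24) = 378
149·t² − 756·t + 848 = 0  ⇒  m = 378² − 149·848 = 16532
m = 16532 > 0,  v_rel·d = 378 > 0  ⇒  inside

inside=yes margin=16532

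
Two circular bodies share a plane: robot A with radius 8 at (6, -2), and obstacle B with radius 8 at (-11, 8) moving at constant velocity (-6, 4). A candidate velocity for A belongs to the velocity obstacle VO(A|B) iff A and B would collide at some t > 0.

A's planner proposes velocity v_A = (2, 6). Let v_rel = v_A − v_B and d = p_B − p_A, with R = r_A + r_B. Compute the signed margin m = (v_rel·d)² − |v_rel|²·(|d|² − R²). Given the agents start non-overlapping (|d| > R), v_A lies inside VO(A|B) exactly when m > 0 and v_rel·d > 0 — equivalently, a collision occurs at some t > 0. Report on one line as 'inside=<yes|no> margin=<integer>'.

d = (-17, 10),  |d|² = 389;  R = 8+8 = 16,  c = 389−16² = 133
v_rel = (8, 2),  |v_rel|² = 68;  v_rel·d = (8)·(-17) + (2)·(10) = -116
68·t² + 232·t + 133 = 0  ⇒  m = (-116)² − 68·133 = 4412
m = 4412 > 0,  v_rel·d = -116 < 0  ⇒  outside

inside=no margin=4412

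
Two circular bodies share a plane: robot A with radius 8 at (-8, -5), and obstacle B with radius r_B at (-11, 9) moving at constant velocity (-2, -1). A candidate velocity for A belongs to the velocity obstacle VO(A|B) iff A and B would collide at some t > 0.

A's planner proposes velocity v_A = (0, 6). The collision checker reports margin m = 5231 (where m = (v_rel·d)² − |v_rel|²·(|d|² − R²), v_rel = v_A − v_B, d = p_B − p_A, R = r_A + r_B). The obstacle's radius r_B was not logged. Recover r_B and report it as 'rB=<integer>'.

m = 5231
d = (-3, 14);  v_rel = (2, 7),  |v_rel|² = 53
v_rel×d = (2)·(14) − (7)·(-3) = 49
since m = R²·53 − 49²:  R² = (2401 + 5231) / 53 = 144
R = √144 = 12  ⇒  r_B = 12 − 8 = 4

rB=4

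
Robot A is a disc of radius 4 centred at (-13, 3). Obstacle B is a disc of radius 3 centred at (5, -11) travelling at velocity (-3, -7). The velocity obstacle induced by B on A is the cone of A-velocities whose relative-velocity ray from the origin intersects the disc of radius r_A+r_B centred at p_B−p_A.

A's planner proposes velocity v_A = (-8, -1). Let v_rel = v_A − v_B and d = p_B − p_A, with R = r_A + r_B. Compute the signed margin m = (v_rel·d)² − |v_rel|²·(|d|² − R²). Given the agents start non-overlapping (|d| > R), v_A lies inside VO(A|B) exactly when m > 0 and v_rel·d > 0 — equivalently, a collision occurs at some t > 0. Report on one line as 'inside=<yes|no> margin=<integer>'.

d = (18, -14),  |d|² = 520;  R = 4+3 = 7,  c = 520−7² = 471
v_rel = (-5, 6),  |v_rel|² = 61;  v_rel·d = (-5)·(18) + (6)·(-14) = -174
61·t² + 348·t + 471 = 0  ⇒  m = (-174)² − 61·471 = 1545
m = 1545 > 0,  v_rel·d = -174 < 0  ⇒  outside

inside=no margin=1545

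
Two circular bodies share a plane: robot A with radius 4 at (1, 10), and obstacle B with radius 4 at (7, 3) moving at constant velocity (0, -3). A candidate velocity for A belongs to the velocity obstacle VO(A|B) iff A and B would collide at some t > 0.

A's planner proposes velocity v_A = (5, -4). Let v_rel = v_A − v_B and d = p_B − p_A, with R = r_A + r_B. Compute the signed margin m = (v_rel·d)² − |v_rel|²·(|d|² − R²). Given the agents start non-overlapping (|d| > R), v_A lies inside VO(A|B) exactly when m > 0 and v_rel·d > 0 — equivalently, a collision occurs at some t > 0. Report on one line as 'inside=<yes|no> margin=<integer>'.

d = (6, -7),  |d|² = 85;  R = 4+4 = 8,  c = 85−8² = 21
v_rel = (5, -1),  |v_rel|² = 26;  v_rel·d = (5)·(6) + (-1)·(-7) = 37
26·t² − 74·t + 21 = 0  ⇒  m = 37² − 26·21 = 823
m = 823 > 0,  v_rel·d = 37 > 0  ⇒  inside

inside=yes margin=823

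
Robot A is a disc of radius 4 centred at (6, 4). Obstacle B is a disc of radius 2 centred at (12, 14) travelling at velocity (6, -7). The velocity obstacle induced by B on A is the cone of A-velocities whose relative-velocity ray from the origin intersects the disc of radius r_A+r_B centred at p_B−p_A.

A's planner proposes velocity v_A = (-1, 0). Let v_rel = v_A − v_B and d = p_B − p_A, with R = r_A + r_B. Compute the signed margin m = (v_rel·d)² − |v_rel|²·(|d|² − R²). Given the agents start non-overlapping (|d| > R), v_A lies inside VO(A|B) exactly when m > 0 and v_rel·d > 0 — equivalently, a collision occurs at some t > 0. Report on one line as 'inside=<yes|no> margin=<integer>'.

d = (6, 10),  |d|² = 136;  R = 4+2 = 6,  c = 136−6² = 100
v_rel = (-7, 7),  |v_rel|² = 98;  v_rel·d = (-7)·(6) + (7)·(10) = 28
98·t² − 56·t + 100 = 0  ⇒  m = 28² − 98·100 = -9016
m = -9016 < 0,  v_rel·d = 28 > 0  ⇒  outside

inside=no margin=-9016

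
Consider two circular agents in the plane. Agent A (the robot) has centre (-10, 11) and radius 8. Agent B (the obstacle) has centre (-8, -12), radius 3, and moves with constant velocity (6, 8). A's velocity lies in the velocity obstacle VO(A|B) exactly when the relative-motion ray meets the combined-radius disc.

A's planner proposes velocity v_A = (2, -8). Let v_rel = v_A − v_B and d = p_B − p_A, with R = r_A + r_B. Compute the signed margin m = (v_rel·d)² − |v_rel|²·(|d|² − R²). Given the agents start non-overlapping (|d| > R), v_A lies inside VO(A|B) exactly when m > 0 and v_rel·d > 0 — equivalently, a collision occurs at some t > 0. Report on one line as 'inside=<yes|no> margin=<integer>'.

d = (2, -23),  |d|² = 533;  R = 8+3 = 11,  c = 533−11² = 412
v_rel = (-4, -16),  |v_rel|² = 272;  v_rel·d = (-4)·(2) + (-16)·(-23) = 360
272·t² − 720·t + 412 = 0  ⇒  m = 360² − 272·412 = 17536
m = 17536 > 0,  v_rel·d = 360 > 0  ⇒  inside

inside=yes margin=17536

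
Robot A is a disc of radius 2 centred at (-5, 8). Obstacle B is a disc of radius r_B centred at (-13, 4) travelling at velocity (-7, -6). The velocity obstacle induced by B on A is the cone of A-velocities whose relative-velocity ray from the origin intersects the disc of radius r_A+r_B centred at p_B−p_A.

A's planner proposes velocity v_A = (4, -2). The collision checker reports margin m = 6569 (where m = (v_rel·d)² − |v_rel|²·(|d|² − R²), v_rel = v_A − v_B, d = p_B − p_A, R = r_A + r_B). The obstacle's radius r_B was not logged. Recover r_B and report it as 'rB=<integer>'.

m = 6569
d = (-8, -4);  v_rel = (11, 4),  |v_rel|² = 137
v_rel×d = (11)·(-4) − (4)·(-8) = -12
since m = R²·137 − (-12)²:  R² = (144 + 6569) / 137 = 49
R = √49 = 7  ⇒  r_B = 7 − 2 = 5

rB=5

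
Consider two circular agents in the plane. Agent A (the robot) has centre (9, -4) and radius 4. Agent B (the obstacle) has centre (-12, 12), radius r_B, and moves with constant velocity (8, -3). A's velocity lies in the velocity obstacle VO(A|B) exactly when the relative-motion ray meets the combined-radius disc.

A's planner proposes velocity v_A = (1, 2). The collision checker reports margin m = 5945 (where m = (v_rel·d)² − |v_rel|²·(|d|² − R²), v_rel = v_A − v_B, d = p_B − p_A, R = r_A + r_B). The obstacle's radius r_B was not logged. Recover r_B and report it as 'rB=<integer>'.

m = 5945
d = (-21, 16);  v_rel = (-7, 5),  |v_rel|² = 74
v_rel×d = (-7)·(16) − (5)·(-21) = -7
since m = R²·74 − (-7)²:  R² = (49 + 5945) / 74 = 81
R = √81 = 9  ⇒  r_B = 9 − 4 = 5

rB=5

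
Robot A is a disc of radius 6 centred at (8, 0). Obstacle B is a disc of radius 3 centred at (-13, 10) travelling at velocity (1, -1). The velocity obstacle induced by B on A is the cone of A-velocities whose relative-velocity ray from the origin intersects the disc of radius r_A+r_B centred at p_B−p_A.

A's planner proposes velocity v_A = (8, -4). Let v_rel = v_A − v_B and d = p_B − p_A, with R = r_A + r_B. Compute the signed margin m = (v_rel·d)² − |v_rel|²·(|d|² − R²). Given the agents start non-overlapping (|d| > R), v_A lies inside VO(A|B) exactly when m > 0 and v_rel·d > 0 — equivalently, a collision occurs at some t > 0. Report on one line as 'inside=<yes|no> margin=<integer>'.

d = (-21, 10),  |d|² = 541;  R = 6+3 = 9,  c = 541−9² = 460
v_rel = (7, -3),  |v_rel|² = 58;  v_rel·d = (7)·(-21) + (-3)·(10) = -177
58·t² + 354·t + 460 = 0  ⇒  m = (-177)² − 58·460 = 4649
m = 4649 > 0,  v_rel·d = -177 < 0  ⇒  outside

inside=no margin=4649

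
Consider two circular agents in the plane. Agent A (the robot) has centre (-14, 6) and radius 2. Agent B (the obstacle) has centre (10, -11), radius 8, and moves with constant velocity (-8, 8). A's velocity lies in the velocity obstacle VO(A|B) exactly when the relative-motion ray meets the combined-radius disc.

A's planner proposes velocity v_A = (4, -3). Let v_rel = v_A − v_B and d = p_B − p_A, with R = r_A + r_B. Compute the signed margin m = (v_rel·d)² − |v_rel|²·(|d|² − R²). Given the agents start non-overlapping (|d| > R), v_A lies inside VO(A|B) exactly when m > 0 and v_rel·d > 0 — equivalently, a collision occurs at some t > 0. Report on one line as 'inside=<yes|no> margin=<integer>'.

d = (24, -17),  |d|² = 865;  R = 2+8 = 10,  c = 865−10² = 765
v_rel = (12, -11),  |v_rel|² = 265;  v_rel·d = (12)·(24) + (-11)·(-17) = 475
265·t² − 950·t + 765 = 0  ⇒  m = 475² − 265·765 = 22900
m = 22900 > 0,  v_rel·d = 475 > 0  ⇒  inside

inside=yes margin=22900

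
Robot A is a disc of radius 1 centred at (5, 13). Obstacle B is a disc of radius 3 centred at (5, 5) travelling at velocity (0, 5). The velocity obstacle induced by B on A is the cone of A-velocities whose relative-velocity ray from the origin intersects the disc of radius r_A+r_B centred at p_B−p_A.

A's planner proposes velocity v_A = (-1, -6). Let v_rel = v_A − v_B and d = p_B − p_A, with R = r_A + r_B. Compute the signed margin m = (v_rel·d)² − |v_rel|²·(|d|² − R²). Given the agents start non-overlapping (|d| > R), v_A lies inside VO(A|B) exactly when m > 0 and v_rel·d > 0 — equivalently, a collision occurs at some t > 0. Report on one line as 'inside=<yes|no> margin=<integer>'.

d = (0, -8),  |d|² = 64;  R = 1+3 = 4,  c = 64−4² = 48
v_rel = (-1, -11),  |v_rel|² = 122;  v_rel·d = (-1)·(0) + (-11)·(-8) = 88
122·t² − 176·t + 48 = 0  ⇒  m = 88² − 122·48 = 1888
m = 1888 > 0,  v_rel·d = 88 > 0  ⇒  inside

inside=yes margin=1888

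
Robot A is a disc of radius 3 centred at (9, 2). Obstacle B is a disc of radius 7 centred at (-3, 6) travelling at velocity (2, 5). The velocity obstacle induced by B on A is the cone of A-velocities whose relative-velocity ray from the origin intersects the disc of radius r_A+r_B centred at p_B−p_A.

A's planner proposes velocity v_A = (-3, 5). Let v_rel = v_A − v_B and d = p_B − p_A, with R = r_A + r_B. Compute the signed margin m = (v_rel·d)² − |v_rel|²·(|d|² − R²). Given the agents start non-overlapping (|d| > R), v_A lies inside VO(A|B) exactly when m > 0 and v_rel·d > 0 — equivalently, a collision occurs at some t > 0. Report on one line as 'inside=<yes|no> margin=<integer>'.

d = (-12, 4),  |d|² = 160;  R = 3+7 = 10,  c = 160−10² = 60
v_rel = (-5, 0),  |v_rel|² = 25;  v_rel·d = (-5)·(-12) + (0)·(4) = 60
25·t² − 120·t + 60 = 0  ⇒  m = 60² − 25·60 = 2100
m = 2100 > 0,  v_rel·d = 60 > 0  ⇒  inside

inside=yes margin=2100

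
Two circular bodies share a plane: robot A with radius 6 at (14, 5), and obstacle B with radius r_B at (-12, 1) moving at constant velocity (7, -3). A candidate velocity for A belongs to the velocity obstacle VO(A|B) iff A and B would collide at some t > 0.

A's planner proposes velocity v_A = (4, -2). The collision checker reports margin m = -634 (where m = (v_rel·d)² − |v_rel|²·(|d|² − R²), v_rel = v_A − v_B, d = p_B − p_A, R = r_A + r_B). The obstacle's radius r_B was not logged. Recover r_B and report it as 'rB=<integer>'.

m = -634
d = (-26, -4);  v_rel = (-3, 1),  |v_rel|² = 10
v_rel×d = (-3)·(-4) − (1)·(-26) = 38
since m = R²·10 − 38²:  R² = (1444 + -634) / 10 = 81
R = √81 = 9  ⇒  r_B = 9 − 6 = 3

rB=3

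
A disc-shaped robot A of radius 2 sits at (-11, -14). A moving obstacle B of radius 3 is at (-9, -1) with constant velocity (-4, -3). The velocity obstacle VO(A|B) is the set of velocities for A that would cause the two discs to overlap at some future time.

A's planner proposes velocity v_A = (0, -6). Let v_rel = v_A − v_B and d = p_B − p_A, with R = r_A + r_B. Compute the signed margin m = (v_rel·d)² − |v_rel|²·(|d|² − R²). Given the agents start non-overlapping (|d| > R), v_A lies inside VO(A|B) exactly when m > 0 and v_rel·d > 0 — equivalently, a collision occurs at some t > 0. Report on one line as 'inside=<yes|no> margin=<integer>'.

d = (2, 13),  |d|² = 173;  R = 2+3 = 5,  c = 173−5² = 148
v_rel = (4, -3),  |v_rel|² = 25;  v_rel·d = (4)·(2) + (-3)·(13) = -31
25·t² + 62·t + 148 = 0  ⇒  m = (-31)² − 25·148 = -2739
m = -2739 < 0,  v_rel·d = -31 < 0  ⇒  outside

inside=no margin=-2739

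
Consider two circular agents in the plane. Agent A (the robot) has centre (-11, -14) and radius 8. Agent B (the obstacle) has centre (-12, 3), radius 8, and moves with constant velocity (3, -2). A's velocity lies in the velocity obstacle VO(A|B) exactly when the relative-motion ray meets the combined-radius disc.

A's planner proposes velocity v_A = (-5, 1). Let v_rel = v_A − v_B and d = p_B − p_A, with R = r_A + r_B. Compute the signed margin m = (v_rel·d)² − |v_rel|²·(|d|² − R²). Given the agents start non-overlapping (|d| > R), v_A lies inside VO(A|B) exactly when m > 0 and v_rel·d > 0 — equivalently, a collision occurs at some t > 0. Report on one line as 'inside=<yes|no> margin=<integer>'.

d = (-1, 17),  |d|² = 290;  R = 8+8 = 16,  c = 290−16² = 34
v_rel = (-8, 3),  |v_rel|² = 73;  v_rel·d = (-8)·(-1) + (3)·(17) = 59
73·t² − 118·t + 34 = 0  ⇒  m = 59² − 73·34 = 999
m = 999 > 0,  v_rel·d = 59 > 0  ⇒  inside

inside=yes margin=999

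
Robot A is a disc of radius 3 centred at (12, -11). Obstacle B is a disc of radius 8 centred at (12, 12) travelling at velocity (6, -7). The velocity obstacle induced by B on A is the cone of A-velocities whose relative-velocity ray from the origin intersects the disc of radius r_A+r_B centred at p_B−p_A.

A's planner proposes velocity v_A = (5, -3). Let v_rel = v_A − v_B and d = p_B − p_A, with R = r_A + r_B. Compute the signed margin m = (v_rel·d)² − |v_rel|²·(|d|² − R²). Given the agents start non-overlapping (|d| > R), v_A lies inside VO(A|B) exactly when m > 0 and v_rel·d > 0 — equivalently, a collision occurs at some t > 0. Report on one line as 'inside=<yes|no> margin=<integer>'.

d = (0, 23),  |d|² = 529;  R = 3+8 = 11,  c = 529−11² = 408
v_rel = (-1, 4),  |v_rel|² = 17;  v_rel·d = (-1)·(0) + (4)·(23) = 92
17·t² − 184·t + 408 = 0  ⇒  m = 92² − 17·408 = 1528
m = 1528 > 0,  v_rel·d = 92 > 0  ⇒  inside

inside=yes margin=1528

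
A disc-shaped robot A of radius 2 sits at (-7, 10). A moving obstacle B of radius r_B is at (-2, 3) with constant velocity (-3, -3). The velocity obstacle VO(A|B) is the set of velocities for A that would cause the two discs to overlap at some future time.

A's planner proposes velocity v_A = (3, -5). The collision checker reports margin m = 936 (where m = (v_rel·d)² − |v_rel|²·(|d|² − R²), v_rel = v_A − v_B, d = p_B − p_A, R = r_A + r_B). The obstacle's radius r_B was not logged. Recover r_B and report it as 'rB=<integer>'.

m = 936
d = (5, -7);  v_rel = (6, -2),  |v_rel|² = 40
v_rel×d = (6)·(-7) − (-2)·(5) = -32
since m = R²·40 − (-32)²:  R² = (1024 + 936) / 40 = 49
R = √49 = 7  ⇒  r_B = 7 − 2 = 5

rB=5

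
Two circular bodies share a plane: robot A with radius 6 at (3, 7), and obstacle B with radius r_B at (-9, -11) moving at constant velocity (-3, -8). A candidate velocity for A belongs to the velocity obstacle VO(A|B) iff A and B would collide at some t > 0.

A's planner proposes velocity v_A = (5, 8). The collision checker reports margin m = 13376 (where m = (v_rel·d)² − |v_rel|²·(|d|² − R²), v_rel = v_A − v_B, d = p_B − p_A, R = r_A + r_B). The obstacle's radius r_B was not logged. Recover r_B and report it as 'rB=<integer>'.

m = 13376
d = (-12, -18);  v_rel = (8, 16),  |v_rel|² = 320
v_rel×d = (8)·(-18) − (16)·(-12) = 48
since m = R²·320 − 48²:  R² = (2304 + 13376) / 320 = 49
R = √49 = 7  ⇒  r_B = 7 − 6 = 1

rB=1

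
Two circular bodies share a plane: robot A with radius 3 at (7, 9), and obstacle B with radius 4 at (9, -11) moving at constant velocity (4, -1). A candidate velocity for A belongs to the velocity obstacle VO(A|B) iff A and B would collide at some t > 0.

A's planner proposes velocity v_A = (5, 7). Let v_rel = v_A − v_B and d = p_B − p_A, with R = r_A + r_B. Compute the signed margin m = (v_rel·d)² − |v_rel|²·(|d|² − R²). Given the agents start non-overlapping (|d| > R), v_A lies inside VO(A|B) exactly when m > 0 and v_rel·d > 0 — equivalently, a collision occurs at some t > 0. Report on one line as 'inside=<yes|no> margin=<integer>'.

d = (2, -20),  |d|² = 404;  R = 3+4 = 7,  c = 404−7² = 355
v_rel = (1, 8),  |v_rel|² = 65;  v_rel·d = (1)·(2) + (8)·(-20) = -158
65·t² + 316·t + 355 = 0  ⇒  m = (-158)² − 65·355 = 1889
m = 1889 > 0,  v_rel·d = -158 < 0  ⇒  outside

inside=no margin=1889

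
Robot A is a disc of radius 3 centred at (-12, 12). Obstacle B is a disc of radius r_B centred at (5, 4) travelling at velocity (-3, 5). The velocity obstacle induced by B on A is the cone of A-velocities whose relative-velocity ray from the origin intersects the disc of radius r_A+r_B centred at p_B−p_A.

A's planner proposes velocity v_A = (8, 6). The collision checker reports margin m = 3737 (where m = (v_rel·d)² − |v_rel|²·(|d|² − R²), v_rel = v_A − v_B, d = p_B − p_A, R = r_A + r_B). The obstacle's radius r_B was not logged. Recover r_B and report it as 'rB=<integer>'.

m = 3737
d = (17, -8);  v_rel = (11, 1),  |v_rel|² = 122
v_rel×d = (11)·(-8) − (1)·(17) = -105
since m = R²·122 − (-105)²:  R² = (11025 + 3737) / 122 = 121
R = √121 = 11  ⇒  r_B = 11 − 3 = 8

rB=8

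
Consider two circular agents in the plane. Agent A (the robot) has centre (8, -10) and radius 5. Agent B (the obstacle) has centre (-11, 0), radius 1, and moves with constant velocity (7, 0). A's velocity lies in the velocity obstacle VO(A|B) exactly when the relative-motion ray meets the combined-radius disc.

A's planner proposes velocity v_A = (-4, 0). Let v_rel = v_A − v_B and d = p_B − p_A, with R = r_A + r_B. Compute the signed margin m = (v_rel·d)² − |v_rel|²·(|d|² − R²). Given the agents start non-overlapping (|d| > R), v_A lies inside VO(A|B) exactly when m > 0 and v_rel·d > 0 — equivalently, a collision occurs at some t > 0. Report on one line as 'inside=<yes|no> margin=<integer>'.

d = (-19, 10),  |d|² = 461;  R = 5+1 = 6,  c = 461−6² = 425
v_rel = (-11, 0),  |v_rel|² = 121;  v_rel·d = (-11)·(-19) + (0)·(10) = 209
121·t² − 418·t + 425 = 0  ⇒  m = 209² − 121·425 = -7744
m = -7744 < 0,  v_rel·d = 209 > 0  ⇒  outside

inside=no margin=-7744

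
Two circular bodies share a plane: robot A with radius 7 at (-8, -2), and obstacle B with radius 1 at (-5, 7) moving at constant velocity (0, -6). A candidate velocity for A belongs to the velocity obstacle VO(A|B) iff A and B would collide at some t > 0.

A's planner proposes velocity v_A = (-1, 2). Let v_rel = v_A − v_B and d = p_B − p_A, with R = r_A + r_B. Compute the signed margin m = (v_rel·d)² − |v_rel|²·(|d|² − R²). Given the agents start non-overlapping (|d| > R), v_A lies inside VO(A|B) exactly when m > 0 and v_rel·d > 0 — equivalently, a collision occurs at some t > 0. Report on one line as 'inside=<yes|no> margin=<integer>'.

d = (3, 9),  |d|² = 90;  R = 7+1 = 8,  c = 90−8² = 26
v_rel = (-1, 8),  |v_rel|² = 65;  v_rel·d = (-1)·(3) + (8)·(9) = 69
65·t² − 138·t + 26 = 0  ⇒  m = 69² − 65·26 = 3071
m = 3071 > 0,  v_rel·d = 69 > 0  ⇒  inside

inside=yes margin=3071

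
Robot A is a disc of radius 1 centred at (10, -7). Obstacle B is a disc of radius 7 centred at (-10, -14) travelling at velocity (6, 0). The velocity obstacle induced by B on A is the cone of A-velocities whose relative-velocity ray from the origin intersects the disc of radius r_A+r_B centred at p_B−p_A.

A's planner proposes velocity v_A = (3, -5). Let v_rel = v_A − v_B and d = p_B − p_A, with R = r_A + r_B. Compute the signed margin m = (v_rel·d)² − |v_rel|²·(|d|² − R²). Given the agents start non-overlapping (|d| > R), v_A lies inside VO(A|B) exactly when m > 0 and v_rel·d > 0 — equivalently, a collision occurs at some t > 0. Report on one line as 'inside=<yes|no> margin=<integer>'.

d = (-20, -7),  |d|² = 449;  R = 1+7 = 8,  c = 449−8² = 385
v_rel = (-3, -5),  |v_rel|² = 34;  v_rel·d = (-3)·(-20) + (-5)·(-7) = 95
34·t² − 190·t + 385 = 0  ⇒  m = 95² − 34·385 = -4065
m = -4065 < 0,  v_rel·d = 95 > 0  ⇒  outside

inside=no margin=-4065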